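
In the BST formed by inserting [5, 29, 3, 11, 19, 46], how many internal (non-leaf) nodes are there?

Tree built from: [5, 29, 3, 11, 19, 46]
Tree (level-order array): [5, 3, 29, None, None, 11, 46, None, 19]
Rule: An internal node has at least one child.
Per-node child counts:
  node 5: 2 child(ren)
  node 3: 0 child(ren)
  node 29: 2 child(ren)
  node 11: 1 child(ren)
  node 19: 0 child(ren)
  node 46: 0 child(ren)
Matching nodes: [5, 29, 11]
Count of internal (non-leaf) nodes: 3


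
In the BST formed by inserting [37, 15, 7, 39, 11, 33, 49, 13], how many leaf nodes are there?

Tree built from: [37, 15, 7, 39, 11, 33, 49, 13]
Tree (level-order array): [37, 15, 39, 7, 33, None, 49, None, 11, None, None, None, None, None, 13]
Rule: A leaf has 0 children.
Per-node child counts:
  node 37: 2 child(ren)
  node 15: 2 child(ren)
  node 7: 1 child(ren)
  node 11: 1 child(ren)
  node 13: 0 child(ren)
  node 33: 0 child(ren)
  node 39: 1 child(ren)
  node 49: 0 child(ren)
Matching nodes: [13, 33, 49]
Count of leaf nodes: 3


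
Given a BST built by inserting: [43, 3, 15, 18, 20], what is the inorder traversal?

Tree insertion order: [43, 3, 15, 18, 20]
Tree (level-order array): [43, 3, None, None, 15, None, 18, None, 20]
Inorder traversal: [3, 15, 18, 20, 43]


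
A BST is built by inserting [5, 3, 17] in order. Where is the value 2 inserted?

Starting tree (level order): [5, 3, 17]
Insertion path: 5 -> 3
Result: insert 2 as left child of 3
Final tree (level order): [5, 3, 17, 2]


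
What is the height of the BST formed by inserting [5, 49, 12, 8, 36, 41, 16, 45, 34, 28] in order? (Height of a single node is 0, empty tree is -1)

Insertion order: [5, 49, 12, 8, 36, 41, 16, 45, 34, 28]
Tree (level-order array): [5, None, 49, 12, None, 8, 36, None, None, 16, 41, None, 34, None, 45, 28]
Compute height bottom-up (empty subtree = -1):
  height(8) = 1 + max(-1, -1) = 0
  height(28) = 1 + max(-1, -1) = 0
  height(34) = 1 + max(0, -1) = 1
  height(16) = 1 + max(-1, 1) = 2
  height(45) = 1 + max(-1, -1) = 0
  height(41) = 1 + max(-1, 0) = 1
  height(36) = 1 + max(2, 1) = 3
  height(12) = 1 + max(0, 3) = 4
  height(49) = 1 + max(4, -1) = 5
  height(5) = 1 + max(-1, 5) = 6
Height = 6


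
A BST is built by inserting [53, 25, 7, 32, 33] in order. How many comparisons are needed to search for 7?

Search path for 7: 53 -> 25 -> 7
Found: True
Comparisons: 3


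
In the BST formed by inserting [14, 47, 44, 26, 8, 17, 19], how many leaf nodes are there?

Tree built from: [14, 47, 44, 26, 8, 17, 19]
Tree (level-order array): [14, 8, 47, None, None, 44, None, 26, None, 17, None, None, 19]
Rule: A leaf has 0 children.
Per-node child counts:
  node 14: 2 child(ren)
  node 8: 0 child(ren)
  node 47: 1 child(ren)
  node 44: 1 child(ren)
  node 26: 1 child(ren)
  node 17: 1 child(ren)
  node 19: 0 child(ren)
Matching nodes: [8, 19]
Count of leaf nodes: 2


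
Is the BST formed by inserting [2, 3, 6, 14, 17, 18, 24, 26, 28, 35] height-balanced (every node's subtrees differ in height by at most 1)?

Tree (level-order array): [2, None, 3, None, 6, None, 14, None, 17, None, 18, None, 24, None, 26, None, 28, None, 35]
Definition: a tree is height-balanced if, at every node, |h(left) - h(right)| <= 1 (empty subtree has height -1).
Bottom-up per-node check:
  node 35: h_left=-1, h_right=-1, diff=0 [OK], height=0
  node 28: h_left=-1, h_right=0, diff=1 [OK], height=1
  node 26: h_left=-1, h_right=1, diff=2 [FAIL (|-1-1|=2 > 1)], height=2
  node 24: h_left=-1, h_right=2, diff=3 [FAIL (|-1-2|=3 > 1)], height=3
  node 18: h_left=-1, h_right=3, diff=4 [FAIL (|-1-3|=4 > 1)], height=4
  node 17: h_left=-1, h_right=4, diff=5 [FAIL (|-1-4|=5 > 1)], height=5
  node 14: h_left=-1, h_right=5, diff=6 [FAIL (|-1-5|=6 > 1)], height=6
  node 6: h_left=-1, h_right=6, diff=7 [FAIL (|-1-6|=7 > 1)], height=7
  node 3: h_left=-1, h_right=7, diff=8 [FAIL (|-1-7|=8 > 1)], height=8
  node 2: h_left=-1, h_right=8, diff=9 [FAIL (|-1-8|=9 > 1)], height=9
Node 26 violates the condition: |-1 - 1| = 2 > 1.
Result: Not balanced


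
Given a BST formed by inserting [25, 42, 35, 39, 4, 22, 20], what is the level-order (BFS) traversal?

Tree insertion order: [25, 42, 35, 39, 4, 22, 20]
Tree (level-order array): [25, 4, 42, None, 22, 35, None, 20, None, None, 39]
BFS from the root, enqueuing left then right child of each popped node:
  queue [25] -> pop 25, enqueue [4, 42], visited so far: [25]
  queue [4, 42] -> pop 4, enqueue [22], visited so far: [25, 4]
  queue [42, 22] -> pop 42, enqueue [35], visited so far: [25, 4, 42]
  queue [22, 35] -> pop 22, enqueue [20], visited so far: [25, 4, 42, 22]
  queue [35, 20] -> pop 35, enqueue [39], visited so far: [25, 4, 42, 22, 35]
  queue [20, 39] -> pop 20, enqueue [none], visited so far: [25, 4, 42, 22, 35, 20]
  queue [39] -> pop 39, enqueue [none], visited so far: [25, 4, 42, 22, 35, 20, 39]
Result: [25, 4, 42, 22, 35, 20, 39]


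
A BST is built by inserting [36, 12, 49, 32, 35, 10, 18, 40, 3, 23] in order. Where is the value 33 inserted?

Starting tree (level order): [36, 12, 49, 10, 32, 40, None, 3, None, 18, 35, None, None, None, None, None, 23]
Insertion path: 36 -> 12 -> 32 -> 35
Result: insert 33 as left child of 35
Final tree (level order): [36, 12, 49, 10, 32, 40, None, 3, None, 18, 35, None, None, None, None, None, 23, 33]


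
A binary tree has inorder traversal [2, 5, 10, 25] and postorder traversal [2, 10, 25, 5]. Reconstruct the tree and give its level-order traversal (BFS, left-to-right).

Inorder:   [2, 5, 10, 25]
Postorder: [2, 10, 25, 5]
Algorithm: postorder visits root last, so walk postorder right-to-left;
each value is the root of the current inorder slice — split it at that
value, recurse on the right subtree first, then the left.
Recursive splits:
  root=5; inorder splits into left=[2], right=[10, 25]
  root=25; inorder splits into left=[10], right=[]
  root=10; inorder splits into left=[], right=[]
  root=2; inorder splits into left=[], right=[]
Reconstructed level-order: [5, 2, 25, 10]


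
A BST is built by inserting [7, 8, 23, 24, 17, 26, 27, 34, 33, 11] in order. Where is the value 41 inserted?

Starting tree (level order): [7, None, 8, None, 23, 17, 24, 11, None, None, 26, None, None, None, 27, None, 34, 33]
Insertion path: 7 -> 8 -> 23 -> 24 -> 26 -> 27 -> 34
Result: insert 41 as right child of 34
Final tree (level order): [7, None, 8, None, 23, 17, 24, 11, None, None, 26, None, None, None, 27, None, 34, 33, 41]


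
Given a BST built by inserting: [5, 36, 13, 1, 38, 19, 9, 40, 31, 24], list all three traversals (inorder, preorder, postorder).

Tree insertion order: [5, 36, 13, 1, 38, 19, 9, 40, 31, 24]
Tree (level-order array): [5, 1, 36, None, None, 13, 38, 9, 19, None, 40, None, None, None, 31, None, None, 24]
Inorder (L, root, R): [1, 5, 9, 13, 19, 24, 31, 36, 38, 40]
Preorder (root, L, R): [5, 1, 36, 13, 9, 19, 31, 24, 38, 40]
Postorder (L, R, root): [1, 9, 24, 31, 19, 13, 40, 38, 36, 5]


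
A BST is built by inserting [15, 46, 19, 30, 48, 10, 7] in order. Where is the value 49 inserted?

Starting tree (level order): [15, 10, 46, 7, None, 19, 48, None, None, None, 30]
Insertion path: 15 -> 46 -> 48
Result: insert 49 as right child of 48
Final tree (level order): [15, 10, 46, 7, None, 19, 48, None, None, None, 30, None, 49]


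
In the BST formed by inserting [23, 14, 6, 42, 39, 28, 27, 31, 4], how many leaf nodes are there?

Tree built from: [23, 14, 6, 42, 39, 28, 27, 31, 4]
Tree (level-order array): [23, 14, 42, 6, None, 39, None, 4, None, 28, None, None, None, 27, 31]
Rule: A leaf has 0 children.
Per-node child counts:
  node 23: 2 child(ren)
  node 14: 1 child(ren)
  node 6: 1 child(ren)
  node 4: 0 child(ren)
  node 42: 1 child(ren)
  node 39: 1 child(ren)
  node 28: 2 child(ren)
  node 27: 0 child(ren)
  node 31: 0 child(ren)
Matching nodes: [4, 27, 31]
Count of leaf nodes: 3


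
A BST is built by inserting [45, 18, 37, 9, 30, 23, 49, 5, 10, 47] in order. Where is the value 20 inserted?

Starting tree (level order): [45, 18, 49, 9, 37, 47, None, 5, 10, 30, None, None, None, None, None, None, None, 23]
Insertion path: 45 -> 18 -> 37 -> 30 -> 23
Result: insert 20 as left child of 23
Final tree (level order): [45, 18, 49, 9, 37, 47, None, 5, 10, 30, None, None, None, None, None, None, None, 23, None, 20]


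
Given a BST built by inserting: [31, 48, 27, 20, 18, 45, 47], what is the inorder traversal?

Tree insertion order: [31, 48, 27, 20, 18, 45, 47]
Tree (level-order array): [31, 27, 48, 20, None, 45, None, 18, None, None, 47]
Inorder traversal: [18, 20, 27, 31, 45, 47, 48]


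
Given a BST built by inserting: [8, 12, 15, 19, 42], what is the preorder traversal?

Tree insertion order: [8, 12, 15, 19, 42]
Tree (level-order array): [8, None, 12, None, 15, None, 19, None, 42]
Preorder traversal: [8, 12, 15, 19, 42]


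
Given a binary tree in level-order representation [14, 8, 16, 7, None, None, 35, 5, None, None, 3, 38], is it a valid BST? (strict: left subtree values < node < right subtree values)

Level-order array: [14, 8, 16, 7, None, None, 35, 5, None, None, 3, 38]
Validate using subtree bounds (lo, hi): at each node, require lo < value < hi,
then recurse left with hi=value and right with lo=value.
Preorder trace (stopping at first violation):
  at node 14 with bounds (-inf, +inf): OK
  at node 8 with bounds (-inf, 14): OK
  at node 7 with bounds (-inf, 8): OK
  at node 5 with bounds (-inf, 7): OK
  at node 38 with bounds (-inf, 5): VIOLATION
Node 38 violates its bound: not (-inf < 38 < 5).
Result: Not a valid BST


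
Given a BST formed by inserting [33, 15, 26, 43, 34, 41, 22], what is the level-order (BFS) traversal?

Tree insertion order: [33, 15, 26, 43, 34, 41, 22]
Tree (level-order array): [33, 15, 43, None, 26, 34, None, 22, None, None, 41]
BFS from the root, enqueuing left then right child of each popped node:
  queue [33] -> pop 33, enqueue [15, 43], visited so far: [33]
  queue [15, 43] -> pop 15, enqueue [26], visited so far: [33, 15]
  queue [43, 26] -> pop 43, enqueue [34], visited so far: [33, 15, 43]
  queue [26, 34] -> pop 26, enqueue [22], visited so far: [33, 15, 43, 26]
  queue [34, 22] -> pop 34, enqueue [41], visited so far: [33, 15, 43, 26, 34]
  queue [22, 41] -> pop 22, enqueue [none], visited so far: [33, 15, 43, 26, 34, 22]
  queue [41] -> pop 41, enqueue [none], visited so far: [33, 15, 43, 26, 34, 22, 41]
Result: [33, 15, 43, 26, 34, 22, 41]


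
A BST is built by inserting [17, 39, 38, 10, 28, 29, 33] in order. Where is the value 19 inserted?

Starting tree (level order): [17, 10, 39, None, None, 38, None, 28, None, None, 29, None, 33]
Insertion path: 17 -> 39 -> 38 -> 28
Result: insert 19 as left child of 28
Final tree (level order): [17, 10, 39, None, None, 38, None, 28, None, 19, 29, None, None, None, 33]


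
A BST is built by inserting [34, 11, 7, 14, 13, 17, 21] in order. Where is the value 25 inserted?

Starting tree (level order): [34, 11, None, 7, 14, None, None, 13, 17, None, None, None, 21]
Insertion path: 34 -> 11 -> 14 -> 17 -> 21
Result: insert 25 as right child of 21
Final tree (level order): [34, 11, None, 7, 14, None, None, 13, 17, None, None, None, 21, None, 25]


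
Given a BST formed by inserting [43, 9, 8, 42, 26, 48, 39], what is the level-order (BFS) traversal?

Tree insertion order: [43, 9, 8, 42, 26, 48, 39]
Tree (level-order array): [43, 9, 48, 8, 42, None, None, None, None, 26, None, None, 39]
BFS from the root, enqueuing left then right child of each popped node:
  queue [43] -> pop 43, enqueue [9, 48], visited so far: [43]
  queue [9, 48] -> pop 9, enqueue [8, 42], visited so far: [43, 9]
  queue [48, 8, 42] -> pop 48, enqueue [none], visited so far: [43, 9, 48]
  queue [8, 42] -> pop 8, enqueue [none], visited so far: [43, 9, 48, 8]
  queue [42] -> pop 42, enqueue [26], visited so far: [43, 9, 48, 8, 42]
  queue [26] -> pop 26, enqueue [39], visited so far: [43, 9, 48, 8, 42, 26]
  queue [39] -> pop 39, enqueue [none], visited so far: [43, 9, 48, 8, 42, 26, 39]
Result: [43, 9, 48, 8, 42, 26, 39]


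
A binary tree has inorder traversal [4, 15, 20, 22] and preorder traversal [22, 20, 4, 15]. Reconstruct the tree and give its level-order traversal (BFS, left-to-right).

Inorder:  [4, 15, 20, 22]
Preorder: [22, 20, 4, 15]
Algorithm: preorder visits root first, so consume preorder in order;
for each root, split the current inorder slice at that value into
left-subtree inorder and right-subtree inorder, then recurse.
Recursive splits:
  root=22; inorder splits into left=[4, 15, 20], right=[]
  root=20; inorder splits into left=[4, 15], right=[]
  root=4; inorder splits into left=[], right=[15]
  root=15; inorder splits into left=[], right=[]
Reconstructed level-order: [22, 20, 4, 15]


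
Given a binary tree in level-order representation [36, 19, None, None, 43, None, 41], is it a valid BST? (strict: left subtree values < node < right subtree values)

Level-order array: [36, 19, None, None, 43, None, 41]
Validate using subtree bounds (lo, hi): at each node, require lo < value < hi,
then recurse left with hi=value and right with lo=value.
Preorder trace (stopping at first violation):
  at node 36 with bounds (-inf, +inf): OK
  at node 19 with bounds (-inf, 36): OK
  at node 43 with bounds (19, 36): VIOLATION
Node 43 violates its bound: not (19 < 43 < 36).
Result: Not a valid BST


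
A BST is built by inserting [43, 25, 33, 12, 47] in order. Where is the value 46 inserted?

Starting tree (level order): [43, 25, 47, 12, 33]
Insertion path: 43 -> 47
Result: insert 46 as left child of 47
Final tree (level order): [43, 25, 47, 12, 33, 46]


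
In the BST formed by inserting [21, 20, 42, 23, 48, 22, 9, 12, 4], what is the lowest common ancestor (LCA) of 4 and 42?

Tree insertion order: [21, 20, 42, 23, 48, 22, 9, 12, 4]
Tree (level-order array): [21, 20, 42, 9, None, 23, 48, 4, 12, 22]
In a BST, the LCA of p=4, q=42 is the first node v on the
root-to-leaf path with p <= v <= q (go left if both < v, right if both > v).
Walk from root:
  at 21: 4 <= 21 <= 42, this is the LCA
LCA = 21


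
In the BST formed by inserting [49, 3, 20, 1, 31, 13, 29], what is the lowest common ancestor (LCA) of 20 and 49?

Tree insertion order: [49, 3, 20, 1, 31, 13, 29]
Tree (level-order array): [49, 3, None, 1, 20, None, None, 13, 31, None, None, 29]
In a BST, the LCA of p=20, q=49 is the first node v on the
root-to-leaf path with p <= v <= q (go left if both < v, right if both > v).
Walk from root:
  at 49: 20 <= 49 <= 49, this is the LCA
LCA = 49


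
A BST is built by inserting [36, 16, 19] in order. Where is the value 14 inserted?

Starting tree (level order): [36, 16, None, None, 19]
Insertion path: 36 -> 16
Result: insert 14 as left child of 16
Final tree (level order): [36, 16, None, 14, 19]


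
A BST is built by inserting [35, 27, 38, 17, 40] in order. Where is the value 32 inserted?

Starting tree (level order): [35, 27, 38, 17, None, None, 40]
Insertion path: 35 -> 27
Result: insert 32 as right child of 27
Final tree (level order): [35, 27, 38, 17, 32, None, 40]


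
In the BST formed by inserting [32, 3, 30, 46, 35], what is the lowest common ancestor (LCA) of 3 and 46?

Tree insertion order: [32, 3, 30, 46, 35]
Tree (level-order array): [32, 3, 46, None, 30, 35]
In a BST, the LCA of p=3, q=46 is the first node v on the
root-to-leaf path with p <= v <= q (go left if both < v, right if both > v).
Walk from root:
  at 32: 3 <= 32 <= 46, this is the LCA
LCA = 32


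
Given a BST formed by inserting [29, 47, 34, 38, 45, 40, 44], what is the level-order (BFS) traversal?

Tree insertion order: [29, 47, 34, 38, 45, 40, 44]
Tree (level-order array): [29, None, 47, 34, None, None, 38, None, 45, 40, None, None, 44]
BFS from the root, enqueuing left then right child of each popped node:
  queue [29] -> pop 29, enqueue [47], visited so far: [29]
  queue [47] -> pop 47, enqueue [34], visited so far: [29, 47]
  queue [34] -> pop 34, enqueue [38], visited so far: [29, 47, 34]
  queue [38] -> pop 38, enqueue [45], visited so far: [29, 47, 34, 38]
  queue [45] -> pop 45, enqueue [40], visited so far: [29, 47, 34, 38, 45]
  queue [40] -> pop 40, enqueue [44], visited so far: [29, 47, 34, 38, 45, 40]
  queue [44] -> pop 44, enqueue [none], visited so far: [29, 47, 34, 38, 45, 40, 44]
Result: [29, 47, 34, 38, 45, 40, 44]


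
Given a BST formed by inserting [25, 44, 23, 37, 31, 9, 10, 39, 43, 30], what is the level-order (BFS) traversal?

Tree insertion order: [25, 44, 23, 37, 31, 9, 10, 39, 43, 30]
Tree (level-order array): [25, 23, 44, 9, None, 37, None, None, 10, 31, 39, None, None, 30, None, None, 43]
BFS from the root, enqueuing left then right child of each popped node:
  queue [25] -> pop 25, enqueue [23, 44], visited so far: [25]
  queue [23, 44] -> pop 23, enqueue [9], visited so far: [25, 23]
  queue [44, 9] -> pop 44, enqueue [37], visited so far: [25, 23, 44]
  queue [9, 37] -> pop 9, enqueue [10], visited so far: [25, 23, 44, 9]
  queue [37, 10] -> pop 37, enqueue [31, 39], visited so far: [25, 23, 44, 9, 37]
  queue [10, 31, 39] -> pop 10, enqueue [none], visited so far: [25, 23, 44, 9, 37, 10]
  queue [31, 39] -> pop 31, enqueue [30], visited so far: [25, 23, 44, 9, 37, 10, 31]
  queue [39, 30] -> pop 39, enqueue [43], visited so far: [25, 23, 44, 9, 37, 10, 31, 39]
  queue [30, 43] -> pop 30, enqueue [none], visited so far: [25, 23, 44, 9, 37, 10, 31, 39, 30]
  queue [43] -> pop 43, enqueue [none], visited so far: [25, 23, 44, 9, 37, 10, 31, 39, 30, 43]
Result: [25, 23, 44, 9, 37, 10, 31, 39, 30, 43]


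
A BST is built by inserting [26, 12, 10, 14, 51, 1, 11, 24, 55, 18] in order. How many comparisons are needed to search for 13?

Search path for 13: 26 -> 12 -> 14
Found: False
Comparisons: 3


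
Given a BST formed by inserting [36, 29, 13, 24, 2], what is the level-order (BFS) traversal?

Tree insertion order: [36, 29, 13, 24, 2]
Tree (level-order array): [36, 29, None, 13, None, 2, 24]
BFS from the root, enqueuing left then right child of each popped node:
  queue [36] -> pop 36, enqueue [29], visited so far: [36]
  queue [29] -> pop 29, enqueue [13], visited so far: [36, 29]
  queue [13] -> pop 13, enqueue [2, 24], visited so far: [36, 29, 13]
  queue [2, 24] -> pop 2, enqueue [none], visited so far: [36, 29, 13, 2]
  queue [24] -> pop 24, enqueue [none], visited so far: [36, 29, 13, 2, 24]
Result: [36, 29, 13, 2, 24]


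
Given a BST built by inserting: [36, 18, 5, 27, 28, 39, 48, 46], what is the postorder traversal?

Tree insertion order: [36, 18, 5, 27, 28, 39, 48, 46]
Tree (level-order array): [36, 18, 39, 5, 27, None, 48, None, None, None, 28, 46]
Postorder traversal: [5, 28, 27, 18, 46, 48, 39, 36]


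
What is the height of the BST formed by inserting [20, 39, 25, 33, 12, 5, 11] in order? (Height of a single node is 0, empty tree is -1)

Insertion order: [20, 39, 25, 33, 12, 5, 11]
Tree (level-order array): [20, 12, 39, 5, None, 25, None, None, 11, None, 33]
Compute height bottom-up (empty subtree = -1):
  height(11) = 1 + max(-1, -1) = 0
  height(5) = 1 + max(-1, 0) = 1
  height(12) = 1 + max(1, -1) = 2
  height(33) = 1 + max(-1, -1) = 0
  height(25) = 1 + max(-1, 0) = 1
  height(39) = 1 + max(1, -1) = 2
  height(20) = 1 + max(2, 2) = 3
Height = 3


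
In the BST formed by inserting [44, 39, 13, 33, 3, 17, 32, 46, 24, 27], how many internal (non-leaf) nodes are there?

Tree built from: [44, 39, 13, 33, 3, 17, 32, 46, 24, 27]
Tree (level-order array): [44, 39, 46, 13, None, None, None, 3, 33, None, None, 17, None, None, 32, 24, None, None, 27]
Rule: An internal node has at least one child.
Per-node child counts:
  node 44: 2 child(ren)
  node 39: 1 child(ren)
  node 13: 2 child(ren)
  node 3: 0 child(ren)
  node 33: 1 child(ren)
  node 17: 1 child(ren)
  node 32: 1 child(ren)
  node 24: 1 child(ren)
  node 27: 0 child(ren)
  node 46: 0 child(ren)
Matching nodes: [44, 39, 13, 33, 17, 32, 24]
Count of internal (non-leaf) nodes: 7


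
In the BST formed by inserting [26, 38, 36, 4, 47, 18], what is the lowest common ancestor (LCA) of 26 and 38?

Tree insertion order: [26, 38, 36, 4, 47, 18]
Tree (level-order array): [26, 4, 38, None, 18, 36, 47]
In a BST, the LCA of p=26, q=38 is the first node v on the
root-to-leaf path with p <= v <= q (go left if both < v, right if both > v).
Walk from root:
  at 26: 26 <= 26 <= 38, this is the LCA
LCA = 26


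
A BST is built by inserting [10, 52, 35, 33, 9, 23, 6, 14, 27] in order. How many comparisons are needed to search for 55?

Search path for 55: 10 -> 52
Found: False
Comparisons: 2


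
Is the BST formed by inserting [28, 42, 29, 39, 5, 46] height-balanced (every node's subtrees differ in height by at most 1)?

Tree (level-order array): [28, 5, 42, None, None, 29, 46, None, 39]
Definition: a tree is height-balanced if, at every node, |h(left) - h(right)| <= 1 (empty subtree has height -1).
Bottom-up per-node check:
  node 5: h_left=-1, h_right=-1, diff=0 [OK], height=0
  node 39: h_left=-1, h_right=-1, diff=0 [OK], height=0
  node 29: h_left=-1, h_right=0, diff=1 [OK], height=1
  node 46: h_left=-1, h_right=-1, diff=0 [OK], height=0
  node 42: h_left=1, h_right=0, diff=1 [OK], height=2
  node 28: h_left=0, h_right=2, diff=2 [FAIL (|0-2|=2 > 1)], height=3
Node 28 violates the condition: |0 - 2| = 2 > 1.
Result: Not balanced


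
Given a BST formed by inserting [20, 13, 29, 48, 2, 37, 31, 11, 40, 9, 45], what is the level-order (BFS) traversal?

Tree insertion order: [20, 13, 29, 48, 2, 37, 31, 11, 40, 9, 45]
Tree (level-order array): [20, 13, 29, 2, None, None, 48, None, 11, 37, None, 9, None, 31, 40, None, None, None, None, None, 45]
BFS from the root, enqueuing left then right child of each popped node:
  queue [20] -> pop 20, enqueue [13, 29], visited so far: [20]
  queue [13, 29] -> pop 13, enqueue [2], visited so far: [20, 13]
  queue [29, 2] -> pop 29, enqueue [48], visited so far: [20, 13, 29]
  queue [2, 48] -> pop 2, enqueue [11], visited so far: [20, 13, 29, 2]
  queue [48, 11] -> pop 48, enqueue [37], visited so far: [20, 13, 29, 2, 48]
  queue [11, 37] -> pop 11, enqueue [9], visited so far: [20, 13, 29, 2, 48, 11]
  queue [37, 9] -> pop 37, enqueue [31, 40], visited so far: [20, 13, 29, 2, 48, 11, 37]
  queue [9, 31, 40] -> pop 9, enqueue [none], visited so far: [20, 13, 29, 2, 48, 11, 37, 9]
  queue [31, 40] -> pop 31, enqueue [none], visited so far: [20, 13, 29, 2, 48, 11, 37, 9, 31]
  queue [40] -> pop 40, enqueue [45], visited so far: [20, 13, 29, 2, 48, 11, 37, 9, 31, 40]
  queue [45] -> pop 45, enqueue [none], visited so far: [20, 13, 29, 2, 48, 11, 37, 9, 31, 40, 45]
Result: [20, 13, 29, 2, 48, 11, 37, 9, 31, 40, 45]


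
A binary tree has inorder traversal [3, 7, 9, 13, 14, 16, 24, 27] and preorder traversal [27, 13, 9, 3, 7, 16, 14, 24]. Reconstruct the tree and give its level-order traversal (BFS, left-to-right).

Inorder:  [3, 7, 9, 13, 14, 16, 24, 27]
Preorder: [27, 13, 9, 3, 7, 16, 14, 24]
Algorithm: preorder visits root first, so consume preorder in order;
for each root, split the current inorder slice at that value into
left-subtree inorder and right-subtree inorder, then recurse.
Recursive splits:
  root=27; inorder splits into left=[3, 7, 9, 13, 14, 16, 24], right=[]
  root=13; inorder splits into left=[3, 7, 9], right=[14, 16, 24]
  root=9; inorder splits into left=[3, 7], right=[]
  root=3; inorder splits into left=[], right=[7]
  root=7; inorder splits into left=[], right=[]
  root=16; inorder splits into left=[14], right=[24]
  root=14; inorder splits into left=[], right=[]
  root=24; inorder splits into left=[], right=[]
Reconstructed level-order: [27, 13, 9, 16, 3, 14, 24, 7]


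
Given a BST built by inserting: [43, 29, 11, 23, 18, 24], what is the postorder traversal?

Tree insertion order: [43, 29, 11, 23, 18, 24]
Tree (level-order array): [43, 29, None, 11, None, None, 23, 18, 24]
Postorder traversal: [18, 24, 23, 11, 29, 43]


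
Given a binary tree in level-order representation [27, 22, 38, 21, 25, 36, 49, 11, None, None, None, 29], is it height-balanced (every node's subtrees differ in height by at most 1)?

Tree (level-order array): [27, 22, 38, 21, 25, 36, 49, 11, None, None, None, 29]
Definition: a tree is height-balanced if, at every node, |h(left) - h(right)| <= 1 (empty subtree has height -1).
Bottom-up per-node check:
  node 11: h_left=-1, h_right=-1, diff=0 [OK], height=0
  node 21: h_left=0, h_right=-1, diff=1 [OK], height=1
  node 25: h_left=-1, h_right=-1, diff=0 [OK], height=0
  node 22: h_left=1, h_right=0, diff=1 [OK], height=2
  node 29: h_left=-1, h_right=-1, diff=0 [OK], height=0
  node 36: h_left=0, h_right=-1, diff=1 [OK], height=1
  node 49: h_left=-1, h_right=-1, diff=0 [OK], height=0
  node 38: h_left=1, h_right=0, diff=1 [OK], height=2
  node 27: h_left=2, h_right=2, diff=0 [OK], height=3
All nodes satisfy the balance condition.
Result: Balanced


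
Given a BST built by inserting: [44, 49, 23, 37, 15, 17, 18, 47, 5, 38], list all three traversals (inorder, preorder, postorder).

Tree insertion order: [44, 49, 23, 37, 15, 17, 18, 47, 5, 38]
Tree (level-order array): [44, 23, 49, 15, 37, 47, None, 5, 17, None, 38, None, None, None, None, None, 18]
Inorder (L, root, R): [5, 15, 17, 18, 23, 37, 38, 44, 47, 49]
Preorder (root, L, R): [44, 23, 15, 5, 17, 18, 37, 38, 49, 47]
Postorder (L, R, root): [5, 18, 17, 15, 38, 37, 23, 47, 49, 44]


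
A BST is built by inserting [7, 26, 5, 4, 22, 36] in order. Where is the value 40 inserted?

Starting tree (level order): [7, 5, 26, 4, None, 22, 36]
Insertion path: 7 -> 26 -> 36
Result: insert 40 as right child of 36
Final tree (level order): [7, 5, 26, 4, None, 22, 36, None, None, None, None, None, 40]


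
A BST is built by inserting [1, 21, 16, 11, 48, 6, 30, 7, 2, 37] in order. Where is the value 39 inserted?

Starting tree (level order): [1, None, 21, 16, 48, 11, None, 30, None, 6, None, None, 37, 2, 7]
Insertion path: 1 -> 21 -> 48 -> 30 -> 37
Result: insert 39 as right child of 37
Final tree (level order): [1, None, 21, 16, 48, 11, None, 30, None, 6, None, None, 37, 2, 7, None, 39]


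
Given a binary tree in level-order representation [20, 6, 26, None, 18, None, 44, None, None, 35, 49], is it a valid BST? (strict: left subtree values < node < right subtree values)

Level-order array: [20, 6, 26, None, 18, None, 44, None, None, 35, 49]
Validate using subtree bounds (lo, hi): at each node, require lo < value < hi,
then recurse left with hi=value and right with lo=value.
Preorder trace (stopping at first violation):
  at node 20 with bounds (-inf, +inf): OK
  at node 6 with bounds (-inf, 20): OK
  at node 18 with bounds (6, 20): OK
  at node 26 with bounds (20, +inf): OK
  at node 44 with bounds (26, +inf): OK
  at node 35 with bounds (26, 44): OK
  at node 49 with bounds (44, +inf): OK
No violation found at any node.
Result: Valid BST


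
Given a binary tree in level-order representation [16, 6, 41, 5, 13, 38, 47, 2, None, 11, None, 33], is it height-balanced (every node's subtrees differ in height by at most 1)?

Tree (level-order array): [16, 6, 41, 5, 13, 38, 47, 2, None, 11, None, 33]
Definition: a tree is height-balanced if, at every node, |h(left) - h(right)| <= 1 (empty subtree has height -1).
Bottom-up per-node check:
  node 2: h_left=-1, h_right=-1, diff=0 [OK], height=0
  node 5: h_left=0, h_right=-1, diff=1 [OK], height=1
  node 11: h_left=-1, h_right=-1, diff=0 [OK], height=0
  node 13: h_left=0, h_right=-1, diff=1 [OK], height=1
  node 6: h_left=1, h_right=1, diff=0 [OK], height=2
  node 33: h_left=-1, h_right=-1, diff=0 [OK], height=0
  node 38: h_left=0, h_right=-1, diff=1 [OK], height=1
  node 47: h_left=-1, h_right=-1, diff=0 [OK], height=0
  node 41: h_left=1, h_right=0, diff=1 [OK], height=2
  node 16: h_left=2, h_right=2, diff=0 [OK], height=3
All nodes satisfy the balance condition.
Result: Balanced


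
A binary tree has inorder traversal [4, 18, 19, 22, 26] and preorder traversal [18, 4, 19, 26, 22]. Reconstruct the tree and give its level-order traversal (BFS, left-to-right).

Inorder:  [4, 18, 19, 22, 26]
Preorder: [18, 4, 19, 26, 22]
Algorithm: preorder visits root first, so consume preorder in order;
for each root, split the current inorder slice at that value into
left-subtree inorder and right-subtree inorder, then recurse.
Recursive splits:
  root=18; inorder splits into left=[4], right=[19, 22, 26]
  root=4; inorder splits into left=[], right=[]
  root=19; inorder splits into left=[], right=[22, 26]
  root=26; inorder splits into left=[22], right=[]
  root=22; inorder splits into left=[], right=[]
Reconstructed level-order: [18, 4, 19, 26, 22]


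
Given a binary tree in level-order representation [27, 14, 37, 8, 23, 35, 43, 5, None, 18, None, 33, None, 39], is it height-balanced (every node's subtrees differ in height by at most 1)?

Tree (level-order array): [27, 14, 37, 8, 23, 35, 43, 5, None, 18, None, 33, None, 39]
Definition: a tree is height-balanced if, at every node, |h(left) - h(right)| <= 1 (empty subtree has height -1).
Bottom-up per-node check:
  node 5: h_left=-1, h_right=-1, diff=0 [OK], height=0
  node 8: h_left=0, h_right=-1, diff=1 [OK], height=1
  node 18: h_left=-1, h_right=-1, diff=0 [OK], height=0
  node 23: h_left=0, h_right=-1, diff=1 [OK], height=1
  node 14: h_left=1, h_right=1, diff=0 [OK], height=2
  node 33: h_left=-1, h_right=-1, diff=0 [OK], height=0
  node 35: h_left=0, h_right=-1, diff=1 [OK], height=1
  node 39: h_left=-1, h_right=-1, diff=0 [OK], height=0
  node 43: h_left=0, h_right=-1, diff=1 [OK], height=1
  node 37: h_left=1, h_right=1, diff=0 [OK], height=2
  node 27: h_left=2, h_right=2, diff=0 [OK], height=3
All nodes satisfy the balance condition.
Result: Balanced


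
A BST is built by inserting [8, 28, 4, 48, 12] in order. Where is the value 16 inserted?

Starting tree (level order): [8, 4, 28, None, None, 12, 48]
Insertion path: 8 -> 28 -> 12
Result: insert 16 as right child of 12
Final tree (level order): [8, 4, 28, None, None, 12, 48, None, 16]


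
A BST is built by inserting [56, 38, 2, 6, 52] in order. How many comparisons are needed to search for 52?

Search path for 52: 56 -> 38 -> 52
Found: True
Comparisons: 3


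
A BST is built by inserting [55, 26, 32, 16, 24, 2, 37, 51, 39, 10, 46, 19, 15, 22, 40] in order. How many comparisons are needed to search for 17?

Search path for 17: 55 -> 26 -> 16 -> 24 -> 19
Found: False
Comparisons: 5


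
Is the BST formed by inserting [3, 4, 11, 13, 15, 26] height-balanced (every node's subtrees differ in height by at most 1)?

Tree (level-order array): [3, None, 4, None, 11, None, 13, None, 15, None, 26]
Definition: a tree is height-balanced if, at every node, |h(left) - h(right)| <= 1 (empty subtree has height -1).
Bottom-up per-node check:
  node 26: h_left=-1, h_right=-1, diff=0 [OK], height=0
  node 15: h_left=-1, h_right=0, diff=1 [OK], height=1
  node 13: h_left=-1, h_right=1, diff=2 [FAIL (|-1-1|=2 > 1)], height=2
  node 11: h_left=-1, h_right=2, diff=3 [FAIL (|-1-2|=3 > 1)], height=3
  node 4: h_left=-1, h_right=3, diff=4 [FAIL (|-1-3|=4 > 1)], height=4
  node 3: h_left=-1, h_right=4, diff=5 [FAIL (|-1-4|=5 > 1)], height=5
Node 13 violates the condition: |-1 - 1| = 2 > 1.
Result: Not balanced


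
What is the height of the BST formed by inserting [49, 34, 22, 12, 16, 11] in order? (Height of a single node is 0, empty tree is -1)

Insertion order: [49, 34, 22, 12, 16, 11]
Tree (level-order array): [49, 34, None, 22, None, 12, None, 11, 16]
Compute height bottom-up (empty subtree = -1):
  height(11) = 1 + max(-1, -1) = 0
  height(16) = 1 + max(-1, -1) = 0
  height(12) = 1 + max(0, 0) = 1
  height(22) = 1 + max(1, -1) = 2
  height(34) = 1 + max(2, -1) = 3
  height(49) = 1 + max(3, -1) = 4
Height = 4


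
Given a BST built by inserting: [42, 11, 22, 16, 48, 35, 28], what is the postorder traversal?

Tree insertion order: [42, 11, 22, 16, 48, 35, 28]
Tree (level-order array): [42, 11, 48, None, 22, None, None, 16, 35, None, None, 28]
Postorder traversal: [16, 28, 35, 22, 11, 48, 42]


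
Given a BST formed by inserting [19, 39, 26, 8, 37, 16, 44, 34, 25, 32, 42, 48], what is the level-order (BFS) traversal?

Tree insertion order: [19, 39, 26, 8, 37, 16, 44, 34, 25, 32, 42, 48]
Tree (level-order array): [19, 8, 39, None, 16, 26, 44, None, None, 25, 37, 42, 48, None, None, 34, None, None, None, None, None, 32]
BFS from the root, enqueuing left then right child of each popped node:
  queue [19] -> pop 19, enqueue [8, 39], visited so far: [19]
  queue [8, 39] -> pop 8, enqueue [16], visited so far: [19, 8]
  queue [39, 16] -> pop 39, enqueue [26, 44], visited so far: [19, 8, 39]
  queue [16, 26, 44] -> pop 16, enqueue [none], visited so far: [19, 8, 39, 16]
  queue [26, 44] -> pop 26, enqueue [25, 37], visited so far: [19, 8, 39, 16, 26]
  queue [44, 25, 37] -> pop 44, enqueue [42, 48], visited so far: [19, 8, 39, 16, 26, 44]
  queue [25, 37, 42, 48] -> pop 25, enqueue [none], visited so far: [19, 8, 39, 16, 26, 44, 25]
  queue [37, 42, 48] -> pop 37, enqueue [34], visited so far: [19, 8, 39, 16, 26, 44, 25, 37]
  queue [42, 48, 34] -> pop 42, enqueue [none], visited so far: [19, 8, 39, 16, 26, 44, 25, 37, 42]
  queue [48, 34] -> pop 48, enqueue [none], visited so far: [19, 8, 39, 16, 26, 44, 25, 37, 42, 48]
  queue [34] -> pop 34, enqueue [32], visited so far: [19, 8, 39, 16, 26, 44, 25, 37, 42, 48, 34]
  queue [32] -> pop 32, enqueue [none], visited so far: [19, 8, 39, 16, 26, 44, 25, 37, 42, 48, 34, 32]
Result: [19, 8, 39, 16, 26, 44, 25, 37, 42, 48, 34, 32]


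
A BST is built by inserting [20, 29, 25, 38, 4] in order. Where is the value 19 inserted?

Starting tree (level order): [20, 4, 29, None, None, 25, 38]
Insertion path: 20 -> 4
Result: insert 19 as right child of 4
Final tree (level order): [20, 4, 29, None, 19, 25, 38]


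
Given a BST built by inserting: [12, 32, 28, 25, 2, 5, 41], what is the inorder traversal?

Tree insertion order: [12, 32, 28, 25, 2, 5, 41]
Tree (level-order array): [12, 2, 32, None, 5, 28, 41, None, None, 25]
Inorder traversal: [2, 5, 12, 25, 28, 32, 41]


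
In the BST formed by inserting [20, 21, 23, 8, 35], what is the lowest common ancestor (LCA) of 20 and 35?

Tree insertion order: [20, 21, 23, 8, 35]
Tree (level-order array): [20, 8, 21, None, None, None, 23, None, 35]
In a BST, the LCA of p=20, q=35 is the first node v on the
root-to-leaf path with p <= v <= q (go left if both < v, right if both > v).
Walk from root:
  at 20: 20 <= 20 <= 35, this is the LCA
LCA = 20


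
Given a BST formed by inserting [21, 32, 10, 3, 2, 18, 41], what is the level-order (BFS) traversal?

Tree insertion order: [21, 32, 10, 3, 2, 18, 41]
Tree (level-order array): [21, 10, 32, 3, 18, None, 41, 2]
BFS from the root, enqueuing left then right child of each popped node:
  queue [21] -> pop 21, enqueue [10, 32], visited so far: [21]
  queue [10, 32] -> pop 10, enqueue [3, 18], visited so far: [21, 10]
  queue [32, 3, 18] -> pop 32, enqueue [41], visited so far: [21, 10, 32]
  queue [3, 18, 41] -> pop 3, enqueue [2], visited so far: [21, 10, 32, 3]
  queue [18, 41, 2] -> pop 18, enqueue [none], visited so far: [21, 10, 32, 3, 18]
  queue [41, 2] -> pop 41, enqueue [none], visited so far: [21, 10, 32, 3, 18, 41]
  queue [2] -> pop 2, enqueue [none], visited so far: [21, 10, 32, 3, 18, 41, 2]
Result: [21, 10, 32, 3, 18, 41, 2]


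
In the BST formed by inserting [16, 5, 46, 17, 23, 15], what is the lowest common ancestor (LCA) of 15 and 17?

Tree insertion order: [16, 5, 46, 17, 23, 15]
Tree (level-order array): [16, 5, 46, None, 15, 17, None, None, None, None, 23]
In a BST, the LCA of p=15, q=17 is the first node v on the
root-to-leaf path with p <= v <= q (go left if both < v, right if both > v).
Walk from root:
  at 16: 15 <= 16 <= 17, this is the LCA
LCA = 16


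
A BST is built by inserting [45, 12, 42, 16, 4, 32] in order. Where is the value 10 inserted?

Starting tree (level order): [45, 12, None, 4, 42, None, None, 16, None, None, 32]
Insertion path: 45 -> 12 -> 4
Result: insert 10 as right child of 4
Final tree (level order): [45, 12, None, 4, 42, None, 10, 16, None, None, None, None, 32]


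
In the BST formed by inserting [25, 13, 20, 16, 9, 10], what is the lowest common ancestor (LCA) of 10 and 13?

Tree insertion order: [25, 13, 20, 16, 9, 10]
Tree (level-order array): [25, 13, None, 9, 20, None, 10, 16]
In a BST, the LCA of p=10, q=13 is the first node v on the
root-to-leaf path with p <= v <= q (go left if both < v, right if both > v).
Walk from root:
  at 25: both 10 and 13 < 25, go left
  at 13: 10 <= 13 <= 13, this is the LCA
LCA = 13


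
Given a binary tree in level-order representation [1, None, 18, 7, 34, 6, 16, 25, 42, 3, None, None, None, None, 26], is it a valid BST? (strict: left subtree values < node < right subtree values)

Level-order array: [1, None, 18, 7, 34, 6, 16, 25, 42, 3, None, None, None, None, 26]
Validate using subtree bounds (lo, hi): at each node, require lo < value < hi,
then recurse left with hi=value and right with lo=value.
Preorder trace (stopping at first violation):
  at node 1 with bounds (-inf, +inf): OK
  at node 18 with bounds (1, +inf): OK
  at node 7 with bounds (1, 18): OK
  at node 6 with bounds (1, 7): OK
  at node 3 with bounds (1, 6): OK
  at node 16 with bounds (7, 18): OK
  at node 34 with bounds (18, +inf): OK
  at node 25 with bounds (18, 34): OK
  at node 26 with bounds (25, 34): OK
  at node 42 with bounds (34, +inf): OK
No violation found at any node.
Result: Valid BST


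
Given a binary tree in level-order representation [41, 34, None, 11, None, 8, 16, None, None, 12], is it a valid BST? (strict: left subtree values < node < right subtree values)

Level-order array: [41, 34, None, 11, None, 8, 16, None, None, 12]
Validate using subtree bounds (lo, hi): at each node, require lo < value < hi,
then recurse left with hi=value and right with lo=value.
Preorder trace (stopping at first violation):
  at node 41 with bounds (-inf, +inf): OK
  at node 34 with bounds (-inf, 41): OK
  at node 11 with bounds (-inf, 34): OK
  at node 8 with bounds (-inf, 11): OK
  at node 16 with bounds (11, 34): OK
  at node 12 with bounds (11, 16): OK
No violation found at any node.
Result: Valid BST


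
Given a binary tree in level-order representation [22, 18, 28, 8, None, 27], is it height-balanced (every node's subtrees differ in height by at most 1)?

Tree (level-order array): [22, 18, 28, 8, None, 27]
Definition: a tree is height-balanced if, at every node, |h(left) - h(right)| <= 1 (empty subtree has height -1).
Bottom-up per-node check:
  node 8: h_left=-1, h_right=-1, diff=0 [OK], height=0
  node 18: h_left=0, h_right=-1, diff=1 [OK], height=1
  node 27: h_left=-1, h_right=-1, diff=0 [OK], height=0
  node 28: h_left=0, h_right=-1, diff=1 [OK], height=1
  node 22: h_left=1, h_right=1, diff=0 [OK], height=2
All nodes satisfy the balance condition.
Result: Balanced


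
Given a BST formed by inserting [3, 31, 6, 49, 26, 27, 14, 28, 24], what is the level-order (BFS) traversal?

Tree insertion order: [3, 31, 6, 49, 26, 27, 14, 28, 24]
Tree (level-order array): [3, None, 31, 6, 49, None, 26, None, None, 14, 27, None, 24, None, 28]
BFS from the root, enqueuing left then right child of each popped node:
  queue [3] -> pop 3, enqueue [31], visited so far: [3]
  queue [31] -> pop 31, enqueue [6, 49], visited so far: [3, 31]
  queue [6, 49] -> pop 6, enqueue [26], visited so far: [3, 31, 6]
  queue [49, 26] -> pop 49, enqueue [none], visited so far: [3, 31, 6, 49]
  queue [26] -> pop 26, enqueue [14, 27], visited so far: [3, 31, 6, 49, 26]
  queue [14, 27] -> pop 14, enqueue [24], visited so far: [3, 31, 6, 49, 26, 14]
  queue [27, 24] -> pop 27, enqueue [28], visited so far: [3, 31, 6, 49, 26, 14, 27]
  queue [24, 28] -> pop 24, enqueue [none], visited so far: [3, 31, 6, 49, 26, 14, 27, 24]
  queue [28] -> pop 28, enqueue [none], visited so far: [3, 31, 6, 49, 26, 14, 27, 24, 28]
Result: [3, 31, 6, 49, 26, 14, 27, 24, 28]


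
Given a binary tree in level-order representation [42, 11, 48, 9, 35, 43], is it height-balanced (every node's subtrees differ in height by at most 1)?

Tree (level-order array): [42, 11, 48, 9, 35, 43]
Definition: a tree is height-balanced if, at every node, |h(left) - h(right)| <= 1 (empty subtree has height -1).
Bottom-up per-node check:
  node 9: h_left=-1, h_right=-1, diff=0 [OK], height=0
  node 35: h_left=-1, h_right=-1, diff=0 [OK], height=0
  node 11: h_left=0, h_right=0, diff=0 [OK], height=1
  node 43: h_left=-1, h_right=-1, diff=0 [OK], height=0
  node 48: h_left=0, h_right=-1, diff=1 [OK], height=1
  node 42: h_left=1, h_right=1, diff=0 [OK], height=2
All nodes satisfy the balance condition.
Result: Balanced
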